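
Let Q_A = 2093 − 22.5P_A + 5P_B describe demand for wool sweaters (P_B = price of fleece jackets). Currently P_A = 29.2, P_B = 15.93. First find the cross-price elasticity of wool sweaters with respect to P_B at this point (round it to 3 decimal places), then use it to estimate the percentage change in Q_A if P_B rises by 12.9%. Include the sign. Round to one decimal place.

At P_A = 29.2, P_B = 15.93: Q_A = 1515.65.
∂Q_A/∂P_B = 5.
ε = (∂Q_A/∂P_B)(P_B/Q_A) = 5.0000 × 15.93/1515.65 ≈ 0.053.
%ΔQ_A ≈ ε × %ΔP_B = 0.053 × (12.9%) = 0.7%.

0.7%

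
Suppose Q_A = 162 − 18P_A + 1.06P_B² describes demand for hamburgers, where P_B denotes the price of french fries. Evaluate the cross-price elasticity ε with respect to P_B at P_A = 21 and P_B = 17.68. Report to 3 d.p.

5.746

At P_A = 21 and P_B = 17.68: Q_A = 115.337.
∂Q_A/∂P_B = 2.12P_B = 2.12(17.68) = 37.4816.
ε = (∂Q_A/∂P_B)(P_B/Q_A) = 37.4816 × (17.68/115.337) ≈ 5.746.
ε > 0: substitutes.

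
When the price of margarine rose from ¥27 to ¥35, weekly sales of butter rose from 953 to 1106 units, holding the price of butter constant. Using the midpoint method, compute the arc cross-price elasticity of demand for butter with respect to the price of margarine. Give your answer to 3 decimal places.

0.576

ΔQ_A = 1106 − 953 = 153; ΔP_B = 35 − 27 = 8.
Midpoints: Q̄_A = 1029.5, P̄_B = 31.00.
ε = (ΔQ_A/Q̄_A)/(ΔP_B/P̄_B) = (153/1029.5)/(8/31.00) ≈ 0.576.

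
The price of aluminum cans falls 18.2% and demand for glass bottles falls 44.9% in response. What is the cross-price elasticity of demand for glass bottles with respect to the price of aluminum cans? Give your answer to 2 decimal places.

2.47

ε = (%ΔQ of glass bottles) / (%ΔP of aluminum cans) = (-44.9%) / (-18.2%) ≈ 2.47.
Positive cross-price elasticity: substitutes.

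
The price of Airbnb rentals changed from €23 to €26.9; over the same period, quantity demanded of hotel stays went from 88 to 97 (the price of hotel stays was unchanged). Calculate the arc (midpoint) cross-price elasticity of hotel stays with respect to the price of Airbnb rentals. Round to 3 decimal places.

ΔQ_A = 97 − 88 = 9; ΔP_B = 26.9 − 23 = 3.9.
Midpoints: Q̄_A = 92.5, P̄_B = 24.95.
ε = (ΔQ_A/Q̄_A)/(ΔP_B/P̄_B) = (9/92.5)/(3.9/24.95) ≈ 0.622.
ε > 0: hotel stays and Airbnb rentals are substitutes.

0.622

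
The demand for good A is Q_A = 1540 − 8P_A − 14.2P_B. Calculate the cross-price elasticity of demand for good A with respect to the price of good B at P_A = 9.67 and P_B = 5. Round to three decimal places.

-0.051

At P_A = 9.67 and P_B = 5: Q_A = 1391.64.
∂Q_A/∂P_B = -14.2.
ε = (∂Q_A/∂P_B)(P_B/Q_A) = -14.2 × (5/1391.64) ≈ -0.051.
Since ε < 0, good A and good B are complements.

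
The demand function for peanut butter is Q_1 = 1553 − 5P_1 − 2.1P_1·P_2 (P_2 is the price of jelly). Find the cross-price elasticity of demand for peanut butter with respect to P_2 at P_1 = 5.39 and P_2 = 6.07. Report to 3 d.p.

-0.047

At P_1 = 5.39 and P_2 = 6.07: Q_1 = 1457.344.
∂Q_1/∂P_2 = -2.1P_1 = -2.1(5.39) = -11.3190.
ε = (∂Q_1/∂P_2)(P_2/Q_1) = -11.3190 × (6.07/1457.344) ≈ -0.047.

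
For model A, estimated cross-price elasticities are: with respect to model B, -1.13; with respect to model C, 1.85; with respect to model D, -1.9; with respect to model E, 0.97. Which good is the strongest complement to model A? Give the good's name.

model D

Complements have ε < 0. The most negative value is -1.9 (model D).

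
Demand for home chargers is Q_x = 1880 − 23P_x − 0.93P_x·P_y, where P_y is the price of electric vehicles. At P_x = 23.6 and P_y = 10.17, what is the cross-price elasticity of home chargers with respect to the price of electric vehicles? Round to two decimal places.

At P_x = 23.6 and P_y = 10.17: Q_x = 1113.989.
∂Q_x/∂P_y = -0.93P_x = -0.93(23.6) = -21.9480.
ε = (∂Q_x/∂P_y)(P_y/Q_x) = -21.9480 × (10.17/1113.989) ≈ -0.20.
ε < 0: complements.

-0.20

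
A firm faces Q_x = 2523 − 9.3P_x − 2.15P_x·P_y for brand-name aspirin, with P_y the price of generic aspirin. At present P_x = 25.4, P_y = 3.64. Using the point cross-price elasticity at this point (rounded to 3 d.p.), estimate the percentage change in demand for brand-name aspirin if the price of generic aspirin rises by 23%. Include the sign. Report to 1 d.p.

-2.2%

At P_x = 25.4, P_y = 3.64: Q_x = 2088.000.
∂Q_x/∂P_y = -2.15P_x = -54.6100.
ε = (∂Q_x/∂P_y)(P_y/Q_x) = -54.6100 × 3.64/2088.000 ≈ -0.095.
%ΔQ_x ≈ ε × %ΔP_y = -0.095 × (23%) = -2.2%.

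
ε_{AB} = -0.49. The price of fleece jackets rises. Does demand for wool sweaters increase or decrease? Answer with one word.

decrease

ε < 0 and the price of fleece jackets rises, so the quantity of wool sweaters moves in the opposite direction: it decreases.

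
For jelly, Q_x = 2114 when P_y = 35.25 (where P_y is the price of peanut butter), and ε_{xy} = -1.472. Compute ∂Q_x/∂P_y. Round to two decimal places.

-88.28

ε = (∂Q_x/∂P_y)·(P_y/Q_x) ⇒ ∂Q_x/∂P_y = ε·Q_x/P_y = -1.472 × 2114/35.25 ≈ -88.28.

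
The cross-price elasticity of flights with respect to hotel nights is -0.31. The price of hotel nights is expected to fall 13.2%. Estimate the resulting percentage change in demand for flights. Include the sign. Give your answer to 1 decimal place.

%ΔQ ≈ ε × %ΔP of hotel nights = -0.31 × (-13.2%) = 4.1%.

4.1%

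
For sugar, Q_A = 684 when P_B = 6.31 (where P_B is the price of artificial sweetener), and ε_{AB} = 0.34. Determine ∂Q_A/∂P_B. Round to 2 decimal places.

36.86

ε = (∂Q_A/∂P_B)·(P_B/Q_A) ⇒ ∂Q_A/∂P_B = ε·Q_A/P_B = 0.34 × 684/6.31 ≈ 36.86.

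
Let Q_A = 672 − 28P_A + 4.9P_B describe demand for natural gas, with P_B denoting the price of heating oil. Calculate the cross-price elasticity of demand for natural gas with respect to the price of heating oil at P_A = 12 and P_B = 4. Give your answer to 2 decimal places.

0.06

At P_A = 12 and P_B = 4: Q_A = 355.6.
∂Q_A/∂P_B = 4.9.
ε = (∂Q_A/∂P_B)(P_B/Q_A) = 4.9 × (4/355.6) ≈ 0.06.
Since ε > 0, natural gas and heating oil are substitutes.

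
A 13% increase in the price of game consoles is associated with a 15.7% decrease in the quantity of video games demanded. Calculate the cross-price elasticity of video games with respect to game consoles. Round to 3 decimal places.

-1.208

ε = (%ΔQ of video games) / (%ΔP of game consoles) = (-15.7%) / (13%) ≈ -1.208.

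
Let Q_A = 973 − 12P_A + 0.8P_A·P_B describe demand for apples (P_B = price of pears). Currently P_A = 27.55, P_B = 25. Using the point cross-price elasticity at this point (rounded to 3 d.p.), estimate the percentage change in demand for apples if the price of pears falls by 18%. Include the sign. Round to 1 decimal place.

At P_A = 27.55, P_B = 25: Q_A = 1193.4.
∂Q_A/∂P_B = 0.8P_A = 22.0400.
ε = (∂Q_A/∂P_B)(P_B/Q_A) = 22.0400 × 25/1193.4 ≈ 0.462.
%ΔQ_A ≈ ε × %ΔP_B = 0.462 × (-18%) = -8.3%.

-8.3%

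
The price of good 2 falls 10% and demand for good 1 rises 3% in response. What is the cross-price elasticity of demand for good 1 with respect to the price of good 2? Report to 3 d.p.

-0.300

ε = (%ΔQ of good 1) / (%ΔP of good 2) = (3%) / (-10%) ≈ -0.300.
Negative cross-price elasticity: complements.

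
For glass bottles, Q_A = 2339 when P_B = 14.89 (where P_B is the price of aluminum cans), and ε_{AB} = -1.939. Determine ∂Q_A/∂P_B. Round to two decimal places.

-304.59

ε = (∂Q_A/∂P_B)·(P_B/Q_A) ⇒ ∂Q_A/∂P_B = ε·Q_A/P_B = -1.939 × 2339/14.89 ≈ -304.59.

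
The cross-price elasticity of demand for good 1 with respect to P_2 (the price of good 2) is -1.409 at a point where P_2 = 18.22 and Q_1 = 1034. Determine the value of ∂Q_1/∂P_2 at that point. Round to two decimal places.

ε = (∂Q_1/∂P_2)·(P_2/Q_1) ⇒ ∂Q_1/∂P_2 = ε·Q_1/P_2 = -1.409 × 1034/18.22 ≈ -79.96.

-79.96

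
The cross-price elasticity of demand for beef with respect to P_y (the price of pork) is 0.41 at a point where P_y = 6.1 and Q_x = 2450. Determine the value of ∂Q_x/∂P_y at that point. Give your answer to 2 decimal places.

164.67

ε = (∂Q_x/∂P_y)·(P_y/Q_x) ⇒ ∂Q_x/∂P_y = ε·Q_x/P_y = 0.41 × 2450/6.1 ≈ 164.67.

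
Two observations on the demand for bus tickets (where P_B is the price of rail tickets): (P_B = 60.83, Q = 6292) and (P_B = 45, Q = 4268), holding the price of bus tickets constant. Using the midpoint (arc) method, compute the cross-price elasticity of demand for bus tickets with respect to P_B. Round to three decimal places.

1.281

ΔQ_A = 4268 − 6292 = -2024; ΔP_B = 45 − 60.83 = -15.83.
Midpoints: Q̄_A = 5280.0, P̄_B = 52.91.
ε = (ΔQ_A/Q̄_A)/(ΔP_B/P̄_B) = (-2024/5280.0)/(-15.83/52.91) ≈ 1.281.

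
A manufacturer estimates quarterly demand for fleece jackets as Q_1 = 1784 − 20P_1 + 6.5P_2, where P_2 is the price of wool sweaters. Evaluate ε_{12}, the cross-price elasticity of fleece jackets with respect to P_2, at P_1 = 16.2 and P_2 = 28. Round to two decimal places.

0.11

At P_1 = 16.2 and P_2 = 28: Q_1 = 1642.
∂Q_1/∂P_2 = 6.5.
ε = (∂Q_1/∂P_2)(P_2/Q_1) = 6.5 × (28/1642) ≈ 0.11.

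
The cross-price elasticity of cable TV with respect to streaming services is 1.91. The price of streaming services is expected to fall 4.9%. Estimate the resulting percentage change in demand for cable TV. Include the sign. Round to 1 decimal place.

-9.4%

%ΔQ ≈ ε × %ΔP of streaming services = 1.91 × (-4.9%) = -9.4%.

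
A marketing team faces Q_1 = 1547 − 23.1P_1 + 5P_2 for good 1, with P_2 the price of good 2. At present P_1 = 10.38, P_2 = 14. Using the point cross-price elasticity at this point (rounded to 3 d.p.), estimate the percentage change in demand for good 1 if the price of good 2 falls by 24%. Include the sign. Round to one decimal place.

-1.2%

At P_1 = 10.38, P_2 = 14: Q_1 = 1377.222.
∂Q_1/∂P_2 = 5.
ε = (∂Q_1/∂P_2)(P_2/Q_1) = 5.0000 × 14/1377.222 ≈ 0.051.
%ΔQ_1 ≈ ε × %ΔP_2 = 0.051 × (-24%) = -1.2%.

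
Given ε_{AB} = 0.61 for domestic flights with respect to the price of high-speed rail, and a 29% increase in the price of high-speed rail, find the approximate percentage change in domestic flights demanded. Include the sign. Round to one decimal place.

%ΔQ ≈ ε × %ΔP of high-speed rail = 0.61 × (29%) = 17.7%.

17.7%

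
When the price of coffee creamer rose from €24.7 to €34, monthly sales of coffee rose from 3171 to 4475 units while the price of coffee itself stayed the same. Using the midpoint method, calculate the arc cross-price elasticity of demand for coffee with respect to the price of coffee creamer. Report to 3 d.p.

1.076

ΔQ_A = 4475 − 3171 = 1304; ΔP_B = 34 − 24.7 = 9.3.
Midpoints: Q̄_A = 3823.0, P̄_B = 29.35.
ε = (ΔQ_A/Q̄_A)/(ΔP_B/P̄_B) = (1304/3823.0)/(9.3/29.35) ≈ 1.076.
ε > 0: coffee and coffee creamer are substitutes.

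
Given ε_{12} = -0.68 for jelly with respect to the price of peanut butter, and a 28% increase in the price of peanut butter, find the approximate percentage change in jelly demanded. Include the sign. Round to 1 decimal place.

%ΔQ ≈ ε × %ΔP of peanut butter = -0.68 × (28%) = -19.0%.

-19.0%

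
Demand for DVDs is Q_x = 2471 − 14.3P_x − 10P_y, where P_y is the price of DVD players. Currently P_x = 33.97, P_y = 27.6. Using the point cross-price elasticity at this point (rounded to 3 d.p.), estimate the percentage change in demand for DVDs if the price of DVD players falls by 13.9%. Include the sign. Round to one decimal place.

2.2%

At P_x = 33.97, P_y = 27.6: Q_x = 1709.229.
∂Q_x/∂P_y = -10.
ε = (∂Q_x/∂P_y)(P_y/Q_x) = -10.0000 × 27.6/1709.229 ≈ -0.161.
%ΔQ_x ≈ ε × %ΔP_y = -0.161 × (-13.9%) = 2.2%.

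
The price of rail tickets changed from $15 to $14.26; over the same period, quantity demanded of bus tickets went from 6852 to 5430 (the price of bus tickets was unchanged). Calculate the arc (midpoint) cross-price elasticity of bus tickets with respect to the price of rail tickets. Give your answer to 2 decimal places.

4.58

ΔQ_A = 5430 − 6852 = -1422; ΔP_B = 14.26 − 15 = -0.74.
Midpoints: Q̄_A = 6141.0, P̄_B = 14.63.
ε = (ΔQ_A/Q̄_A)/(ΔP_B/P̄_B) = (-1422/6141.0)/(-0.74/14.63) ≈ 4.58.
ε > 0: bus tickets and rail tickets are substitutes.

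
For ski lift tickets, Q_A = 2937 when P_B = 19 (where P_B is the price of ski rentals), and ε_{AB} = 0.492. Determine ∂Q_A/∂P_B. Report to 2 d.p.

ε = (∂Q_A/∂P_B)·(P_B/Q_A) ⇒ ∂Q_A/∂P_B = ε·Q_A/P_B = 0.492 × 2937/19 ≈ 76.05.

76.05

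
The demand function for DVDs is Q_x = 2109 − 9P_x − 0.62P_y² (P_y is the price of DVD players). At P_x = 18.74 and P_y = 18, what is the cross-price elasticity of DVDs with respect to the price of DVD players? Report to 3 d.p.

At P_x = 18.74 and P_y = 18: Q_x = 1739.46.
∂Q_x/∂P_y = -1.24P_y = -1.24(18) = -22.3200.
ε = (∂Q_x/∂P_y)(P_y/Q_x) = -22.3200 × (18/1739.46) ≈ -0.231.

-0.231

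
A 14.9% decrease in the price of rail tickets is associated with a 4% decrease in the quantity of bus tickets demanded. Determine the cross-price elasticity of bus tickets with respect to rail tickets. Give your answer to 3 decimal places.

ε = (%ΔQ of bus tickets) / (%ΔP of rail tickets) = (-4%) / (-14.9%) ≈ 0.268.

0.268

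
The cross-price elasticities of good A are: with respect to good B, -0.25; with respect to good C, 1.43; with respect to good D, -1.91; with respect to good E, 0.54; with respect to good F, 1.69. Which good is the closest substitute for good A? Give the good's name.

good F

Substitutes have ε > 0. Among the positive values, 1.69 (good F) is largest.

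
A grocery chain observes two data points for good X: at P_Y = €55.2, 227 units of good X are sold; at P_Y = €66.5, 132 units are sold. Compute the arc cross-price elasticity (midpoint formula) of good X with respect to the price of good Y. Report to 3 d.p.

-2.850

ΔQ_X = 132 − 227 = -95; ΔP_Y = 66.5 − 55.2 = 11.3.
Midpoints: Q̄_X = 179.5, P̄_Y = 60.85.
ε = (ΔQ_X/Q̄_X)/(ΔP_Y/P̄_Y) = (-95/179.5)/(11.3/60.85) ≈ -2.850.
ε < 0: good X and good Y are complements.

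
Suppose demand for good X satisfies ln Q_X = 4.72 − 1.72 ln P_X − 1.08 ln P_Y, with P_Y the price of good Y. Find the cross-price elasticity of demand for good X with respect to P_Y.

-1.08

In a log-linear (constant-elasticity) demand function, the coefficient on ln P_Y is the cross-price elasticity.
ε = -1.08. Negative, so good X and good Y are complements.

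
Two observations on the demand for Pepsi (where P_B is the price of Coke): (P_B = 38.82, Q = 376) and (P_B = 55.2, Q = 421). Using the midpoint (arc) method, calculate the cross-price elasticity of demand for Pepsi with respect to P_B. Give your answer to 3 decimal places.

0.324

ΔQ_A = 421 − 376 = 45; ΔP_B = 55.2 − 38.82 = 16.38.
Midpoints: Q̄_A = 398.5, P̄_B = 47.01.
ε = (ΔQ_A/Q̄_A)/(ΔP_B/P̄_B) = (45/398.5)/(16.38/47.01) ≈ 0.324.
ε > 0: Pepsi and Coke are substitutes.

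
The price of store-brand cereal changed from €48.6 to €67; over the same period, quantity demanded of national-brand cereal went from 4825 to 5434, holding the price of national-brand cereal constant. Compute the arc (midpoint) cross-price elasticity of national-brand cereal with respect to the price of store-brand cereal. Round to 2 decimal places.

0.37

ΔQ_A = 5434 − 4825 = 609; ΔP_B = 67 − 48.6 = 18.4.
Midpoints: Q̄_A = 5129.5, P̄_B = 57.80.
ε = (ΔQ_A/Q̄_A)/(ΔP_B/P̄_B) = (609/5129.5)/(18.4/57.80) ≈ 0.37.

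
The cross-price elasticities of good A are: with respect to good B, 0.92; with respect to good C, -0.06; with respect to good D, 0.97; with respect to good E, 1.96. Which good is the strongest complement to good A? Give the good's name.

good C

Complements have ε < 0. The most negative value is -0.06 (good C).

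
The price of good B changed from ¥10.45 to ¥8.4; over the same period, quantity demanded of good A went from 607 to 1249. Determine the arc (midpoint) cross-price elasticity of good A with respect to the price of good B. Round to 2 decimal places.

-3.18

ΔQ_A = 1249 − 607 = 642; ΔP_B = 8.4 − 10.45 = -2.05.
Midpoints: Q̄_A = 928.0, P̄_B = 9.43.
ε = (ΔQ_A/Q̄_A)/(ΔP_B/P̄_B) = (642/928.0)/(-2.05/9.43) ≈ -3.18.
ε < 0: good A and good B are complements.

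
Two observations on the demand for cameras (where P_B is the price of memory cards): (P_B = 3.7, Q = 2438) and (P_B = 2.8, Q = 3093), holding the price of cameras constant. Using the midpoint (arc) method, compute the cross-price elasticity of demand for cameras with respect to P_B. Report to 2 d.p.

-0.86

ΔQ_A = 3093 − 2438 = 655; ΔP_B = 2.8 − 3.7 = -0.9.
Midpoints: Q̄_A = 2765.5, P̄_B = 3.25.
ε = (ΔQ_A/Q̄_A)/(ΔP_B/P̄_B) = (655/2765.5)/(-0.9/3.25) ≈ -0.86.
ε < 0: cameras and memory cards are complements.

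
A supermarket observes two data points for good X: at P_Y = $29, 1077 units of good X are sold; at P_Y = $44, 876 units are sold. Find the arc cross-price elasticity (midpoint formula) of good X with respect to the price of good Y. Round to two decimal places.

-0.50

ΔQ_X = 876 − 1077 = -201; ΔP_Y = 44 − 29 = 15.
Midpoints: Q̄_X = 976.5, P̄_Y = 36.50.
ε = (ΔQ_X/Q̄_X)/(ΔP_Y/P̄_Y) = (-201/976.5)/(15/36.50) ≈ -0.50.
ε < 0: good X and good Y are complements.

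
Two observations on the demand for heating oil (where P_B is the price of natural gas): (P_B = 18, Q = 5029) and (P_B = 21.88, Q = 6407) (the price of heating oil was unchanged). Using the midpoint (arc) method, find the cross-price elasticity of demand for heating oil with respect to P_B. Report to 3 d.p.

ΔQ_A = 6407 − 5029 = 1378; ΔP_B = 21.88 − 18 = 3.88.
Midpoints: Q̄_A = 5718.0, P̄_B = 19.94.
ε = (ΔQ_A/Q̄_A)/(ΔP_B/P̄_B) = (1378/5718.0)/(3.88/19.94) ≈ 1.239.

1.239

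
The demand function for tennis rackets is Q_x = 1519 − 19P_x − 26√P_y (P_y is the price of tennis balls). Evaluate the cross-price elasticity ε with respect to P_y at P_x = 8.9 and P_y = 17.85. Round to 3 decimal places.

At P_x = 8.9 and P_y = 17.85: Q_x = 1240.052.
∂Q_x/∂P_y = -26/(2√P_y) = -26/(2√17.85) = -3.0770.
ε = (∂Q_x/∂P_y)(P_y/Q_x) = -3.0770 × (17.85/1240.052) ≈ -0.044.
ε < 0: complements.

-0.044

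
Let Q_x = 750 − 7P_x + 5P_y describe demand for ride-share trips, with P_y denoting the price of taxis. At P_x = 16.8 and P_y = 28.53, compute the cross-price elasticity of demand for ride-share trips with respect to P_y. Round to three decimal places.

0.184

At P_x = 16.8 and P_y = 28.53: Q_x = 775.05.
∂Q_x/∂P_y = 5.
ε = (∂Q_x/∂P_y)(P_y/Q_x) = 5 × (28.53/775.05) ≈ 0.184.
Since ε > 0, ride-share trips and taxis are substitutes.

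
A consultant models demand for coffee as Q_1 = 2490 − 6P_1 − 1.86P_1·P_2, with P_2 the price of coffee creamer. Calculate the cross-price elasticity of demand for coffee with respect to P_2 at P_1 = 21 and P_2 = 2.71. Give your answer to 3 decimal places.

-0.047

At P_1 = 21 and P_2 = 2.71: Q_1 = 2258.147.
∂Q_1/∂P_2 = -1.86P_1 = -1.86(21) = -39.0600.
ε = (∂Q_1/∂P_2)(P_2/Q_1) = -39.0600 × (2.71/2258.147) ≈ -0.047.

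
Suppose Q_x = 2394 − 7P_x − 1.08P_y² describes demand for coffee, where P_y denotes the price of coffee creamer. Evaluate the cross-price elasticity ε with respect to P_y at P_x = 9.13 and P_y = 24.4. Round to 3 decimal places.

-0.762

At P_x = 9.13 and P_y = 24.4: Q_x = 1687.101.
∂Q_x/∂P_y = -2.16P_y = -2.16(24.4) = -52.7040.
ε = (∂Q_x/∂P_y)(P_y/Q_x) = -52.7040 × (24.4/1687.101) ≈ -0.762.
ε < 0: complements.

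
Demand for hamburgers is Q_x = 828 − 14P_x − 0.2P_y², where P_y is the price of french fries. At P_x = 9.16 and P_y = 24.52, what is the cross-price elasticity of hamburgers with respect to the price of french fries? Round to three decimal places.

-0.415

At P_x = 9.16 and P_y = 24.52: Q_x = 579.514.
∂Q_x/∂P_y = -0.4P_y = -0.4(24.52) = -9.8080.
ε = (∂Q_x/∂P_y)(P_y/Q_x) = -9.8080 × (24.52/579.514) ≈ -0.415.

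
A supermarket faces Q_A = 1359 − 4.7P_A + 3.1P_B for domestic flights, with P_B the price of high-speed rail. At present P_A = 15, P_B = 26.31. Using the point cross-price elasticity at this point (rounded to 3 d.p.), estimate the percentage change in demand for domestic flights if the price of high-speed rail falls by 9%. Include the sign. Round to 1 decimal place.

-0.5%

At P_A = 15, P_B = 26.31: Q_A = 1370.061.
∂Q_A/∂P_B = 3.1.
ε = (∂Q_A/∂P_B)(P_B/Q_A) = 3.1000 × 26.31/1370.061 ≈ 0.060.
%ΔQ_A ≈ ε × %ΔP_B = 0.060 × (-9%) = -0.5%.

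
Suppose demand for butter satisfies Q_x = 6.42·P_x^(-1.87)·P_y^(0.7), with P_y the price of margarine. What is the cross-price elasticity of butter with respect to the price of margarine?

In a log-linear (constant-elasticity) demand function, the coefficient on the exponent of P_y is the cross-price elasticity.
ε = 0.70. Positive, so butter and margarine are substitutes.

0.70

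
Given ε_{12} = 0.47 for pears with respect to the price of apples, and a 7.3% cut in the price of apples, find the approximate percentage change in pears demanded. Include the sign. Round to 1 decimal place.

-3.4%

%ΔQ ≈ ε × %ΔP of apples = 0.47 × (-7.3%) = -3.4%.
Demand for pears falls by about 3.4%.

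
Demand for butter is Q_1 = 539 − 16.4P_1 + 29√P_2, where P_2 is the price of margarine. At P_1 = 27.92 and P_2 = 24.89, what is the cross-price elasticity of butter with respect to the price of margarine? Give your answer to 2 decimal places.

0.32

At P_1 = 27.92 and P_2 = 24.89: Q_1 = 225.793.
∂Q_1/∂P_2 = 29/(2√P_2) = 29/(2√24.89) = 2.9064.
ε = (∂Q_1/∂P_2)(P_2/Q_1) = 2.9064 × (24.89/225.793) ≈ 0.32.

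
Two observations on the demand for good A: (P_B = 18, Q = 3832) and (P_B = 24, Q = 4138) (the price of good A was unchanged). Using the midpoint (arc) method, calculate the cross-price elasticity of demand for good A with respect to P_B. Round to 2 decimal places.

ΔQ_A = 4138 − 3832 = 306; ΔP_B = 24 − 18 = 6.
Midpoints: Q̄_A = 3985.0, P̄_B = 21.00.
ε = (ΔQ_A/Q̄_A)/(ΔP_B/P̄_B) = (306/3985.0)/(6/21.00) ≈ 0.27.

0.27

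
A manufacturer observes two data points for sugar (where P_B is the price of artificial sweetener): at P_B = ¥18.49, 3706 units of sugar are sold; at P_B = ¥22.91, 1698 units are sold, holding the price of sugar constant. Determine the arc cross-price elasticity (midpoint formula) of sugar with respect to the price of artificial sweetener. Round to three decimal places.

-3.480

ΔQ_A = 1698 − 3706 = -2008; ΔP_B = 22.91 − 18.49 = 4.42.
Midpoints: Q̄_A = 2702.0, P̄_B = 20.70.
ε = (ΔQ_A/Q̄_A)/(ΔP_B/P̄_B) = (-2008/2702.0)/(4.42/20.70) ≈ -3.480.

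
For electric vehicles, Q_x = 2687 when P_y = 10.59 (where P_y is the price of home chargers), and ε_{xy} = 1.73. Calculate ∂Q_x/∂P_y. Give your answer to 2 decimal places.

438.95

ε = (∂Q_x/∂P_y)·(P_y/Q_x) ⇒ ∂Q_x/∂P_y = ε·Q_x/P_y = 1.73 × 2687/10.59 ≈ 438.95.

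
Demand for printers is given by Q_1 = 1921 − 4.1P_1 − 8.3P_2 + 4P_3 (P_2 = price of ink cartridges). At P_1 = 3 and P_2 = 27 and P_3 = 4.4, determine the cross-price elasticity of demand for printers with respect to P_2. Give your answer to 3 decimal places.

-0.132

At P_1 = 3 and P_2 = 27 and P_3 = 4.4: Q_1 = 1702.2.
∂Q_1/∂P_2 = -8.3.
ε = (∂Q_1/∂P_2)(P_2/Q_1) = -8.3 × (27/1702.2) ≈ -0.132.
Since ε < 0, printers and ink cartridges are complements.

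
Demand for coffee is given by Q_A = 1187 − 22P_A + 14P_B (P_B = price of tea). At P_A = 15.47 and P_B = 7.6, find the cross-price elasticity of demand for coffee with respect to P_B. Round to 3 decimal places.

0.112

At P_A = 15.47 and P_B = 7.6: Q_A = 953.06.
∂Q_A/∂P_B = 14.
ε = (∂Q_A/∂P_B)(P_B/Q_A) = 14 × (7.6/953.06) ≈ 0.112.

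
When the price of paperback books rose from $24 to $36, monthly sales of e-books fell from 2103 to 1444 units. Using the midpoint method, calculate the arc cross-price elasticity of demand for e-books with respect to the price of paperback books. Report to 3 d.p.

ΔQ_A = 1444 − 2103 = -659; ΔP_B = 36 − 24 = 12.
Midpoints: Q̄_A = 1773.5, P̄_B = 30.00.
ε = (ΔQ_A/Q̄_A)/(ΔP_B/P̄_B) = (-659/1773.5)/(12/30.00) ≈ -0.929.
ε < 0: e-books and paperback books are complements.

-0.929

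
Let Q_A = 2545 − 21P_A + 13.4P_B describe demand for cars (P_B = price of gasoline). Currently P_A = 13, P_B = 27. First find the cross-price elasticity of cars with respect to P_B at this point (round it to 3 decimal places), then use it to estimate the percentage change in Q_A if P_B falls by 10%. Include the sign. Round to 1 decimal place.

At P_A = 13, P_B = 27: Q_A = 2633.8.
∂Q_A/∂P_B = 13.4.
ε = (∂Q_A/∂P_B)(P_B/Q_A) = 13.4000 × 27/2633.8 ≈ 0.137.
%ΔQ_A ≈ ε × %ΔP_B = 0.137 × (-10%) = -1.4%.

-1.4%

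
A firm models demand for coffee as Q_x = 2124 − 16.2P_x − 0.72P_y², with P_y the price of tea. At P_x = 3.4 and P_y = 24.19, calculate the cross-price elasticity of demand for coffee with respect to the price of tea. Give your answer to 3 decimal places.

At P_x = 3.4 and P_y = 24.19: Q_x = 1647.608.
∂Q_x/∂P_y = -1.44P_y = -1.44(24.19) = -34.8336.
ε = (∂Q_x/∂P_y)(P_y/Q_x) = -34.8336 × (24.19/1647.608) ≈ -0.511.
ε < 0: complements.

-0.511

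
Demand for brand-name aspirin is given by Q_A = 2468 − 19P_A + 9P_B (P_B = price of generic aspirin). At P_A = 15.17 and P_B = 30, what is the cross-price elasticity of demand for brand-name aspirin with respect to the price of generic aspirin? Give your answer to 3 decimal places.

0.110

At P_A = 15.17 and P_B = 30: Q_A = 2449.77.
∂Q_A/∂P_B = 9.
ε = (∂Q_A/∂P_B)(P_B/Q_A) = 9 × (30/2449.77) ≈ 0.110.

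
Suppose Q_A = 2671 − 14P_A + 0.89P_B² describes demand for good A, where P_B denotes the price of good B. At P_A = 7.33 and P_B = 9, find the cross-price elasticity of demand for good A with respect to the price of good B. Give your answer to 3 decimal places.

At P_A = 7.33 and P_B = 9: Q_A = 2640.47.
∂Q_A/∂P_B = 1.78P_B = 1.78(9) = 16.0200.
ε = (∂Q_A/∂P_B)(P_B/Q_A) = 16.0200 × (9/2640.47) ≈ 0.055.

0.055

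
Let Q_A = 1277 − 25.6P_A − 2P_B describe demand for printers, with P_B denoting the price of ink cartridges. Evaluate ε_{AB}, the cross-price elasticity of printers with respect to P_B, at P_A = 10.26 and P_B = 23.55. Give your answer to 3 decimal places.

-0.049

At P_A = 10.26 and P_B = 23.55: Q_A = 967.244.
∂Q_A/∂P_B = -2.
ε = (∂Q_A/∂P_B)(P_B/Q_A) = -2 × (23.55/967.244) ≈ -0.049.
Since ε < 0, printers and ink cartridges are complements.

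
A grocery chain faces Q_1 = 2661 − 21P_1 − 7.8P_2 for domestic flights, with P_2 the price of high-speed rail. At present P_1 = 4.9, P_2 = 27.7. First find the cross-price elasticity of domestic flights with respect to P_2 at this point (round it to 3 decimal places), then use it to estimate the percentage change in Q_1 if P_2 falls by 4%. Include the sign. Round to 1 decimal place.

0.4%

At P_1 = 4.9, P_2 = 27.7: Q_1 = 2342.04.
∂Q_1/∂P_2 = -7.8.
ε = (∂Q_1/∂P_2)(P_2/Q_1) = -7.8000 × 27.7/2342.04 ≈ -0.092.
%ΔQ_1 ≈ ε × %ΔP_2 = -0.092 × (-4%) = 0.4%.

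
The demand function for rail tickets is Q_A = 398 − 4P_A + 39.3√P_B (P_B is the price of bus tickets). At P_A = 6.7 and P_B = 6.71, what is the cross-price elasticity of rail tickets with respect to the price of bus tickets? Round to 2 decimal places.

0.11

At P_A = 6.7 and P_B = 6.71: Q_A = 473.001.
∂Q_A/∂P_B = 39.3/(2√P_B) = 39.3/(2√6.71) = 7.5858.
ε = (∂Q_A/∂P_B)(P_B/Q_A) = 7.5858 × (6.71/473.001) ≈ 0.11.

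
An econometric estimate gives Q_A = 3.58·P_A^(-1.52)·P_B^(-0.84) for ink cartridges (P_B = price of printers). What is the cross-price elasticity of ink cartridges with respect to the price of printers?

In a log-linear (constant-elasticity) demand function, the coefficient on the exponent of P_B is the cross-price elasticity.
ε = -0.84. Negative, so ink cartridges and printers are complements.

-0.84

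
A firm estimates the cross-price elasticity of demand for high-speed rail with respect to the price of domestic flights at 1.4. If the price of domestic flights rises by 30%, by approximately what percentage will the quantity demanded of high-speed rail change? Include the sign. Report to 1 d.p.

42.0%

%ΔQ ≈ ε × %ΔP of domestic flights = 1.4 × (30%) = 42.0%.
Demand for high-speed rail rises by about 42.0%.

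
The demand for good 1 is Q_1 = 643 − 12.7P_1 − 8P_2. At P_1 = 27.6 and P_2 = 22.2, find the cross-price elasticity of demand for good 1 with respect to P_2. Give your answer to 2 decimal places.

At P_1 = 27.6 and P_2 = 22.2: Q_1 = 114.88.
∂Q_1/∂P_2 = -8.
ε = (∂Q_1/∂P_2)(P_2/Q_1) = -8 × (22.2/114.88) ≈ -1.55.
Since ε < 0, good 1 and good 2 are complements.

-1.55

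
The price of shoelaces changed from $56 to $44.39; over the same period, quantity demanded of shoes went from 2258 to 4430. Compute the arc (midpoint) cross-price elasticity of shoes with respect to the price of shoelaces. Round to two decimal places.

-2.81

ΔQ_A = 4430 − 2258 = 2172; ΔP_B = 44.39 − 56 = -11.61.
Midpoints: Q̄_A = 3344.0, P̄_B = 50.20.
ε = (ΔQ_A/Q̄_A)/(ΔP_B/P̄_B) = (2172/3344.0)/(-11.61/50.20) ≈ -2.81.
ε < 0: shoes and shoelaces are complements.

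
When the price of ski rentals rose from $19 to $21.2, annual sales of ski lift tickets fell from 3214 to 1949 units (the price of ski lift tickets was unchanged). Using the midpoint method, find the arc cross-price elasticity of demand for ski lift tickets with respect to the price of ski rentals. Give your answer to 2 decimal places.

-4.48

ΔQ_A = 1949 − 3214 = -1265; ΔP_B = 21.2 − 19 = 2.2.
Midpoints: Q̄_A = 2581.5, P̄_B = 20.10.
ε = (ΔQ_A/Q̄_A)/(ΔP_B/P̄_B) = (-1265/2581.5)/(2.2/20.10) ≈ -4.48.
ε < 0: ski lift tickets and ski rentals are complements.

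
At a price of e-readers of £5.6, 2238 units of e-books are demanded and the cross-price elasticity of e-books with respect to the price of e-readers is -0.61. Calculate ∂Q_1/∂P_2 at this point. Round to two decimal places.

-243.78

ε = (∂Q_1/∂P_2)·(P_2/Q_1) ⇒ ∂Q_1/∂P_2 = ε·Q_1/P_2 = -0.61 × 2238/5.6 ≈ -243.78.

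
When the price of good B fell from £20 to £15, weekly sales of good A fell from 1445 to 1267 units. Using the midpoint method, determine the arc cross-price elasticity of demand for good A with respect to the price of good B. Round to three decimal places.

ΔQ_A = 1267 − 1445 = -178; ΔP_B = 15 − 20 = -5.
Midpoints: Q̄_A = 1356.0, P̄_B = 17.50.
ε = (ΔQ_A/Q̄_A)/(ΔP_B/P̄_B) = (-178/1356.0)/(-5/17.50) ≈ 0.459.
ε > 0: good A and good B are substitutes.

0.459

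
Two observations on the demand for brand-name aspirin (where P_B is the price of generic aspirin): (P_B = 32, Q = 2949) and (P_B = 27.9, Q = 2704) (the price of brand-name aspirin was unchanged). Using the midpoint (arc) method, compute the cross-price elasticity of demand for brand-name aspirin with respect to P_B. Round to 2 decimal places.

0.63

ΔQ_A = 2704 − 2949 = -245; ΔP_B = 27.9 − 32 = -4.1.
Midpoints: Q̄_A = 2826.5, P̄_B = 29.95.
ε = (ΔQ_A/Q̄_A)/(ΔP_B/P̄_B) = (-245/2826.5)/(-4.1/29.95) ≈ 0.63.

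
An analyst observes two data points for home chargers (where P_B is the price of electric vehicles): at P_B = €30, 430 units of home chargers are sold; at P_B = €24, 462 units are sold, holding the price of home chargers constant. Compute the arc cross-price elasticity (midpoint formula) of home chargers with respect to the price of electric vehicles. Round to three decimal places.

-0.323

ΔQ_A = 462 − 430 = 32; ΔP_B = 24 − 30 = -6.
Midpoints: Q̄_A = 446.0, P̄_B = 27.00.
ε = (ΔQ_A/Q̄_A)/(ΔP_B/P̄_B) = (32/446.0)/(-6/27.00) ≈ -0.323.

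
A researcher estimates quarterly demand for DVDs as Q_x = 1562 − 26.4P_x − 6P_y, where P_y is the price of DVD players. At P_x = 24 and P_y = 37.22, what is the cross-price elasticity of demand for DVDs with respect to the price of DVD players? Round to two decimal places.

-0.32

At P_x = 24 and P_y = 37.22: Q_x = 705.08.
∂Q_x/∂P_y = -6.
ε = (∂Q_x/∂P_y)(P_y/Q_x) = -6 × (37.22/705.08) ≈ -0.32.
Since ε < 0, DVDs and DVD players are complements.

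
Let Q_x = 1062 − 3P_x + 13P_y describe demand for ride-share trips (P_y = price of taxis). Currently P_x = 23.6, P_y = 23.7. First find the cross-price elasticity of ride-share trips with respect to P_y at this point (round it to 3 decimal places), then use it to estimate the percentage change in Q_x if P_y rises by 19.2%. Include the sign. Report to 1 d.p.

At P_x = 23.6, P_y = 23.7: Q_x = 1299.3.
∂Q_x/∂P_y = 13.
ε = (∂Q_x/∂P_y)(P_y/Q_x) = 13.0000 × 23.7/1299.3 ≈ 0.237.
%ΔQ_x ≈ ε × %ΔP_y = 0.237 × (19.2%) = 4.6%.

4.6%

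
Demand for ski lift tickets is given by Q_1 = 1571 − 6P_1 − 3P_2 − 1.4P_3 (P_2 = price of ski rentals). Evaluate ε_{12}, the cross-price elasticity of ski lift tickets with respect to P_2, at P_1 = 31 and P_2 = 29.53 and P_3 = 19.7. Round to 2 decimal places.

-0.07

At P_1 = 31 and P_2 = 29.53 and P_3 = 19.7: Q_1 = 1268.83.
∂Q_1/∂P_2 = -3.
ε = (∂Q_1/∂P_2)(P_2/Q_1) = -3 × (29.53/1268.83) ≈ -0.07.
Since ε < 0, ski lift tickets and ski rentals are complements.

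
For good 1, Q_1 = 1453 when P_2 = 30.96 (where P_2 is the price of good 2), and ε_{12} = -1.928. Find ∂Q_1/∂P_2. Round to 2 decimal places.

ε = (∂Q_1/∂P_2)·(P_2/Q_1) ⇒ ∂Q_1/∂P_2 = ε·Q_1/P_2 = -1.928 × 1453/30.96 ≈ -90.48.

-90.48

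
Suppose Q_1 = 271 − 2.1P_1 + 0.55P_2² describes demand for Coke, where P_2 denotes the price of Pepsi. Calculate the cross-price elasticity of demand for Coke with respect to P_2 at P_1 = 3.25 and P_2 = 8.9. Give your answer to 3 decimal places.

0.283

At P_1 = 3.25 and P_2 = 8.9: Q_1 = 307.740.
∂Q_1/∂P_2 = 1.1P_2 = 1.1(8.9) = 9.7900.
ε = (∂Q_1/∂P_2)(P_2/Q_1) = 9.7900 × (8.9/307.740) ≈ 0.283.
ε > 0: substitutes.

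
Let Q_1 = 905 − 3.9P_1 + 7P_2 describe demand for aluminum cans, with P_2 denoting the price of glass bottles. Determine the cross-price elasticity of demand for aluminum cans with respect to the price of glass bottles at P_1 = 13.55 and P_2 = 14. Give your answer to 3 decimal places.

At P_1 = 13.55 and P_2 = 14: Q_1 = 950.155.
∂Q_1/∂P_2 = 7.
ε = (∂Q_1/∂P_2)(P_2/Q_1) = 7 × (14/950.155) ≈ 0.103.
Since ε > 0, aluminum cans and glass bottles are substitutes.

0.103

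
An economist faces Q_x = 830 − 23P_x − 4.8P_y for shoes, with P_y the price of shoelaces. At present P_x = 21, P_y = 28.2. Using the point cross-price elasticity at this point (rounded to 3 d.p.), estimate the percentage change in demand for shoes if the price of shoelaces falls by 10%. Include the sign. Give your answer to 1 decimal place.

At P_x = 21, P_y = 28.2: Q_x = 211.64.
∂Q_x/∂P_y = -4.8.
ε = (∂Q_x/∂P_y)(P_y/Q_x) = -4.8000 × 28.2/211.64 ≈ -0.640.
%ΔQ_x ≈ ε × %ΔP_y = -0.640 × (-10%) = 6.4%.

6.4%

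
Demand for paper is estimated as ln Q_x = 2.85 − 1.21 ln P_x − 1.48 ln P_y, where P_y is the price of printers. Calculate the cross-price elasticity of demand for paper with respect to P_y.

In a log-linear (constant-elasticity) demand function, the coefficient on ln P_y is the cross-price elasticity.
ε = -1.48. Negative, so paper and printers are complements.

-1.48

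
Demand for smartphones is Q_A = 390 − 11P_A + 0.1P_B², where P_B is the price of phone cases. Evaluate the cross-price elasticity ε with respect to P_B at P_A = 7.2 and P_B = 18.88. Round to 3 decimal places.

0.206

At P_A = 7.2 and P_B = 18.88: Q_A = 346.445.
∂Q_A/∂P_B = 0.2P_B = 0.2(18.88) = 3.7760.
ε = (∂Q_A/∂P_B)(P_B/Q_A) = 3.7760 × (18.88/346.445) ≈ 0.206.
ε > 0: substitutes.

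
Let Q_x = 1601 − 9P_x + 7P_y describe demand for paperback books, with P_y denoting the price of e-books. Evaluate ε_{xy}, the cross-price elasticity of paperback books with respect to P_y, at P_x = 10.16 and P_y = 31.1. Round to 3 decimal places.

0.126

At P_x = 10.16 and P_y = 31.1: Q_x = 1727.26.
∂Q_x/∂P_y = 7.
ε = (∂Q_x/∂P_y)(P_y/Q_x) = 7 × (31.1/1727.26) ≈ 0.126.
Since ε > 0, paperback books and e-books are substitutes.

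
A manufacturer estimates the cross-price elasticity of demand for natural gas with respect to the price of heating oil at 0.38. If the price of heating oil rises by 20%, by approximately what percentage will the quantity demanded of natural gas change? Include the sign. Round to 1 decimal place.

%ΔQ ≈ ε × %ΔP of heating oil = 0.38 × (20%) = 7.6%.

7.6%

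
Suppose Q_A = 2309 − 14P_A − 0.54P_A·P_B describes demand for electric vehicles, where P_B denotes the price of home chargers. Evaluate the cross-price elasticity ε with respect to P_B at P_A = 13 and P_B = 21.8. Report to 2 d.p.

At P_A = 13 and P_B = 21.8: Q_A = 1973.964.
∂Q_A/∂P_B = -0.54P_A = -0.54(13) = -7.0200.
ε = (∂Q_A/∂P_B)(P_B/Q_A) = -7.0200 × (21.8/1973.964) ≈ -0.08.

-0.08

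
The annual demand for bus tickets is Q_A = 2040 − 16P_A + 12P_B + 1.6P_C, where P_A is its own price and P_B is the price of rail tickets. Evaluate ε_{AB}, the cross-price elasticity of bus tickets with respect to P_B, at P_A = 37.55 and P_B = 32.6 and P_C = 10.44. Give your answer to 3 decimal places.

At P_A = 37.55 and P_B = 32.6 and P_C = 10.44: Q_A = 1847.104.
∂Q_A/∂P_B = 12.
ε = (∂Q_A/∂P_B)(P_B/Q_A) = 12 × (32.6/1847.104) ≈ 0.212.
Since ε > 0, bus tickets and rail tickets are substitutes.

0.212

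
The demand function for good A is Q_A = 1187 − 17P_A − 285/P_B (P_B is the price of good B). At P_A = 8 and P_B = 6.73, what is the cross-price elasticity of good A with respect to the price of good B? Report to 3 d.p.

0.042

At P_A = 8 and P_B = 6.73: Q_A = 1008.652.
∂Q_A/∂P_B = 285/P_B² = 6.2924.
ε = (∂Q_A/∂P_B)(P_B/Q_A) = 6.2924 × (6.73/1008.652) ≈ 0.042.
ε > 0: substitutes.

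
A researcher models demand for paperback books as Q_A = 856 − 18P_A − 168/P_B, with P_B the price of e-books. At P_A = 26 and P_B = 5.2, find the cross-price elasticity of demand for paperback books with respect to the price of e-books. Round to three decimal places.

0.091

At P_A = 26 and P_B = 5.2: Q_A = 355.692.
∂Q_A/∂P_B = 168/P_B² = 6.2130.
ε = (∂Q_A/∂P_B)(P_B/Q_A) = 6.2130 × (5.2/355.692) ≈ 0.091.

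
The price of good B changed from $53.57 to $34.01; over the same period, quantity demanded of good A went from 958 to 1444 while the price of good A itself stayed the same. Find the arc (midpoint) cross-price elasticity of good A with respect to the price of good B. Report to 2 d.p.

-0.91

ΔQ_A = 1444 − 958 = 486; ΔP_B = 34.01 − 53.57 = -19.56.
Midpoints: Q̄_A = 1201.0, P̄_B = 43.79.
ε = (ΔQ_A/Q̄_A)/(ΔP_B/P̄_B) = (486/1201.0)/(-19.56/43.79) ≈ -0.91.
ε < 0: good A and good B are complements.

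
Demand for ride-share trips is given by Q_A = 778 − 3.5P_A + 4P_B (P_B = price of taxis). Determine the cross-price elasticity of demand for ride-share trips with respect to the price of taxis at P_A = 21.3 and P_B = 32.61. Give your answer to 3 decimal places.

0.156

At P_A = 21.3 and P_B = 32.61: Q_A = 833.89.
∂Q_A/∂P_B = 4.
ε = (∂Q_A/∂P_B)(P_B/Q_A) = 4 × (32.61/833.89) ≈ 0.156.
Since ε > 0, ride-share trips and taxis are substitutes.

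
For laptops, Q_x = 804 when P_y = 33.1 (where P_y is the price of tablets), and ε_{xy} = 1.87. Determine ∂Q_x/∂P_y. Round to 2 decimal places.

45.42

ε = (∂Q_x/∂P_y)·(P_y/Q_x) ⇒ ∂Q_x/∂P_y = ε·Q_x/P_y = 1.87 × 804/33.1 ≈ 45.42.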